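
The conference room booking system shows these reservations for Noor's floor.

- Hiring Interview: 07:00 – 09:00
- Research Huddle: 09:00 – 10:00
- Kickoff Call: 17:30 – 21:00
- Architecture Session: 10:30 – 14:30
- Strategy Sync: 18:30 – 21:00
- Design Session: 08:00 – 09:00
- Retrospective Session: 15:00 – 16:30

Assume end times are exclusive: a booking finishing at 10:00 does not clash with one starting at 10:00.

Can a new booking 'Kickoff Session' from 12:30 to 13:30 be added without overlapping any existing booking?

Hiring Interview: ends 09:00 at or before Kickoff Session starts 12:30 → clear.
Design Session: ends 09:00 at or before Kickoff Session starts 12:30 → clear.
Research Huddle: ends 10:00 at or before Kickoff Session starts 12:30 → clear.
Architecture Session: starts 10:30 before Kickoff Session ends 13:30, and ends 14:30 after Kickoff Session starts 12:30 → overlap.
Retrospective Session: starts 15:00 at or after Kickoff Session ends 13:30 → clear.
Kickoff Call: starts 17:30 at or after Kickoff Session ends 13:30 → clear.
Strategy Sync: starts 18:30 at or after Kickoff Session ends 13:30 → clear.
Kickoff Session overlaps Architecture Session.

No — it overlaps Architecture Session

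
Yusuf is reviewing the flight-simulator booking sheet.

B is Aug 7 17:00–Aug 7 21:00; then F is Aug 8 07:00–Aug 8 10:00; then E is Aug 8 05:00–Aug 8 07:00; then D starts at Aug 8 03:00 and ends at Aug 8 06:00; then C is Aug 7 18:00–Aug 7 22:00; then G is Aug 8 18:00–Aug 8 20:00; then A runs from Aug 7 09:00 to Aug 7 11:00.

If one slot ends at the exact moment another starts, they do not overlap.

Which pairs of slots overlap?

Two intervals overlap when each starts before the other ends.
Sorted by start: A, B, C, D, E, F, G.
B starts after A ends — done with A.
C starts before B ends → B and C overlap.
D starts after B ends — done with B.
D starts after C ends — done with C.
E starts before D ends → D and E overlap.
F starts after D ends — done with D.
F starts exactly when E ends (back-to-back, no overlap) — done with E.
G starts after F ends.

B & C, D & E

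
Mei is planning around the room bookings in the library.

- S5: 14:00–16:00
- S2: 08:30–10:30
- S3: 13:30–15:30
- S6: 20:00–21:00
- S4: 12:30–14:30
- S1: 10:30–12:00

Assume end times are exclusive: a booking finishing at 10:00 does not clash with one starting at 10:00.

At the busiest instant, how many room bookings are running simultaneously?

Sort all start/end points and keep a running count:
08:30 start S2 → 1
10:30 end S2 → 0
10:30 start S1 → 1
12:00 end S1 → 0
12:30 start S4 → 1
13:30 start S3 → 2
14:00 start S5 → 3
14:30 end S4 → 2
15:30 end S3 → 1
16:00 end S5 → 0
20:00 start S6 → 1
21:00 end S6 → 0
Peak is 3, at 14:00 (S3, S4, S5).

3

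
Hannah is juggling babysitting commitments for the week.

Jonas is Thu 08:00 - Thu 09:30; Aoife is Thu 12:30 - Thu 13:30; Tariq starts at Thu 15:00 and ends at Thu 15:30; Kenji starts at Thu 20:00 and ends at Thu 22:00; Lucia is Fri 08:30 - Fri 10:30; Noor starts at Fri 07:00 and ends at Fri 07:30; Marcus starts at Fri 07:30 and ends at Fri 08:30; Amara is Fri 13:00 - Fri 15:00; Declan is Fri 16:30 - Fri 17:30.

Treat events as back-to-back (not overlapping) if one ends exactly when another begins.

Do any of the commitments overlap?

No

Check each pair: they overlap iff neither finishes before the other starts.
Sorted by start: Jonas, Aoife, Tariq, Kenji, Noor, Marcus, Lucia, Amara, Declan.
Aoife starts after Jonas ends — done with Jonas.
Tariq starts after Aoife ends — done with Aoife.
Kenji starts after Tariq ends — done with Tariq.
Noor starts after Kenji ends — done with Kenji.
Marcus starts exactly when Noor ends (back-to-back, no overlap) — done with Noor.
Lucia starts exactly when Marcus ends (back-to-back, no overlap) — done with Marcus.
Amara starts after Lucia ends — done with Lucia.
Declan starts after Amara ends.
Every pair is clear; the schedule has no overlaps.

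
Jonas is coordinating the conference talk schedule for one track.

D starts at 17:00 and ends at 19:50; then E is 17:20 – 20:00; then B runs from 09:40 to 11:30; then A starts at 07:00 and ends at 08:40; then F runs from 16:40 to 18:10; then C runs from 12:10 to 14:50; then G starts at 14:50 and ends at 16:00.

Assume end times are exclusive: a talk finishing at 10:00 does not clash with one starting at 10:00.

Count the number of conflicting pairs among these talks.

3

Two intervals overlap when each starts before the other ends.
Sorted by start: A, B, C, G, F, D, E.
B starts after A ends; A is clear from here.
C starts after B ends; B is clear from here.
G starts exactly when C ends (back-to-back, no overlap); C is clear from here.
F starts after G ends; G is clear from here.
D starts before F ends → F and D overlap.
E starts before F ends → F and E overlap.
E starts before D ends → D and E overlap.
Overlapping pairs: D & E, D & F, E & F — 3 in total.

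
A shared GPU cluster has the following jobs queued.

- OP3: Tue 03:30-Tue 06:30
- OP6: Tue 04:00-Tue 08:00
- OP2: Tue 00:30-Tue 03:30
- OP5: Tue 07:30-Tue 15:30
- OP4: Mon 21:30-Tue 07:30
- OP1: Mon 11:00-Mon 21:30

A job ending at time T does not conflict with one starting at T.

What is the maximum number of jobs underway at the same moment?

Sweep the timeline, counting +1 at each start and −1 at each end (ends before starts at a tie):
Mon 11:00 start OP1 → 1
Mon 21:30 end OP1 → 0
Mon 21:30 start OP4 → 1
Tue 00:30 start OP2 → 2
Tue 03:30 end OP2 → 1
Tue 03:30 start OP3 → 2
Tue 04:00 start OP6 → 3
Tue 06:30 end OP3 → 2
Tue 07:30 end OP4 → 1
Tue 07:30 start OP5 → 2
Tue 08:00 end OP6 → 1
Tue 15:30 end OP5 → 0
Peak is 3, at Tue 04:00 (OP3, OP4, OP6).

3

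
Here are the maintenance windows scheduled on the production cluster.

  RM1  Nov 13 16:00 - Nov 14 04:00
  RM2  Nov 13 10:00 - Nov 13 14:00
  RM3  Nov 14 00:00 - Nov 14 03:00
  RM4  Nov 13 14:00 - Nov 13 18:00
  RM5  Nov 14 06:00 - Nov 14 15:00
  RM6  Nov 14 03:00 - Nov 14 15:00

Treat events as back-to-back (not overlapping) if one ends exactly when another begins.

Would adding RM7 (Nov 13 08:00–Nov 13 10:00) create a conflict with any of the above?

RM2: starts Nov 13 10:00 at or after RM7 ends Nov 13 10:00 → clear.
RM4: starts Nov 13 14:00 at or after RM7 ends Nov 13 10:00 → clear.
RM1: starts Nov 13 16:00 at or after RM7 ends Nov 13 10:00 → clear.
RM3: starts Nov 14 00:00 at or after RM7 ends Nov 13 10:00 → clear.
RM6: starts Nov 14 03:00 at or after RM7 ends Nov 13 10:00 → clear.
RM5: starts Nov 14 06:00 at or after RM7 ends Nov 13 10:00 → clear.

No — it doesn't clash with anything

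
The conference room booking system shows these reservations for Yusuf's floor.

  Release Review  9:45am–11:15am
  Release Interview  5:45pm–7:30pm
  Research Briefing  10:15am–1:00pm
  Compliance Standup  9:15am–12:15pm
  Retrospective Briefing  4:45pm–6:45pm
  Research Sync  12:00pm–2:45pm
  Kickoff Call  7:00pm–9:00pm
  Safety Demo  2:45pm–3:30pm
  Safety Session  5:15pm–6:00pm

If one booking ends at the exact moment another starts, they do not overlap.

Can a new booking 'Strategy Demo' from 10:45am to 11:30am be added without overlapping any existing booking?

No — it overlaps Compliance Standup, Release Review, Research Briefing

Compliance Standup: starts 9:15am before Strategy Demo ends 11:30am, and ends 12:15pm after Strategy Demo starts 10:45am → overlap.
Release Review: starts 9:45am before Strategy Demo ends 11:30am, and ends 11:15am after Strategy Demo starts 10:45am → overlap.
Research Briefing: starts 10:15am before Strategy Demo ends 11:30am, and ends 1:00pm after Strategy Demo starts 10:45am → overlap.
Research Sync: starts 12:00pm at or after Strategy Demo ends 11:30am → clear.
Safety Demo: starts 2:45pm at or after Strategy Demo ends 11:30am → clear.
Retrospective Briefing: starts 4:45pm at or after Strategy Demo ends 11:30am → clear.
Safety Session: starts 5:15pm at or after Strategy Demo ends 11:30am → clear.
Release Interview: starts 5:45pm at or after Strategy Demo ends 11:30am → clear.
Kickoff Call: starts 7:00pm at or after Strategy Demo ends 11:30am → clear.
Strategy Demo overlaps Compliance Standup, Release Review, Research Briefing.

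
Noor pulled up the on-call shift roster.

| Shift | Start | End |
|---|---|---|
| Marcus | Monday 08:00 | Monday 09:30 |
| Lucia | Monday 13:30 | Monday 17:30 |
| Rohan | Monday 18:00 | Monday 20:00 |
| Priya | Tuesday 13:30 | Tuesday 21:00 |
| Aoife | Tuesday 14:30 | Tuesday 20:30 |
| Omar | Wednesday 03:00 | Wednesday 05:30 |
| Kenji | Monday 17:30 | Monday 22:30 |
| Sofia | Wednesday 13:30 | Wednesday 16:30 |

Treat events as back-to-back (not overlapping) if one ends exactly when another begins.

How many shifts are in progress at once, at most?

Walk through starts and ends in time order (an end at T is processed before a start at T):
Monday 08:00 start Marcus → 1
Monday 09:30 end Marcus → 0
Monday 13:30 start Lucia → 1
Monday 17:30 end Lucia → 0
Monday 17:30 start Kenji → 1
Monday 18:00 start Rohan → 2
Monday 20:00 end Rohan → 1
Monday 22:30 end Kenji → 0
Tuesday 13:30 start Priya → 1
Tuesday 14:30 start Aoife → 2
Tuesday 20:30 end Aoife → 1
Tuesday 21:00 end Priya → 0
Wednesday 03:00 start Omar → 1
Wednesday 05:30 end Omar → 0
Wednesday 13:30 start Sofia → 1
Wednesday 16:30 end Sofia → 0
Peak is 2, at Monday 18:00 (Kenji, Rohan).

2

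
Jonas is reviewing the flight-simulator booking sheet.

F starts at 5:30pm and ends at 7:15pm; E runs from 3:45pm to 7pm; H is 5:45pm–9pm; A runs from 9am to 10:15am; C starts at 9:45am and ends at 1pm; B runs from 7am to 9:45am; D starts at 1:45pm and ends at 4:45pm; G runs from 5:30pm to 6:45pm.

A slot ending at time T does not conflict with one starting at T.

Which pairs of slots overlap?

Two intervals overlap when each starts before the other ends.
Sorted by start: B, A, C, D, E, F, G, H.
A starts before B ends → B and A overlap.
C starts exactly when B ends (back-to-back, no overlap), so nothing later overlaps B either.
C starts before A ends → A and C overlap.
D starts after A ends, so nothing later overlaps A either.
D starts after C ends, so nothing later overlaps C either.
E starts before D ends → D and E overlap.
F starts after D ends, so nothing later overlaps D either.
F starts before E ends → E and F overlap.
G starts before E ends → E and G overlap.
H starts before E ends → E and H overlap.
G starts before F ends → F and G overlap.
H starts before F ends → F and H overlap.
H starts before G ends → G and H overlap.

A & B, A & C, D & E, E & F, E & G, E & H, F & G, F & H, G & H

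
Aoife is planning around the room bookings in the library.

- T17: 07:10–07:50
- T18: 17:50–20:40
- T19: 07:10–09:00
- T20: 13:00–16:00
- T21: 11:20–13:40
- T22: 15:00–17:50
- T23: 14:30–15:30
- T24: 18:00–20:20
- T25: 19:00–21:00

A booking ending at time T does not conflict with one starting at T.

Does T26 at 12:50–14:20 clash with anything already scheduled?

Yes — it overlaps T20, T21

T17: ends 07:50 at or before T26 starts 12:50 → clear.
T19: ends 09:00 at or before T26 starts 12:50 → clear.
T21: starts 11:20 before T26 ends 14:20, and ends 13:40 after T26 starts 12:50 → overlap.
T20: starts 13:00 before T26 ends 14:20, and ends 16:00 after T26 starts 12:50 → overlap.
T23: starts 14:30 at or after T26 ends 14:20 → clear.
T22: starts 15:00 at or after T26 ends 14:20 → clear.
T18: starts 17:50 at or after T26 ends 14:20 → clear.
T24: starts 18:00 at or after T26 ends 14:20 → clear.
T25: starts 19:00 at or after T26 ends 14:20 → clear.
T26 overlaps T20, T21.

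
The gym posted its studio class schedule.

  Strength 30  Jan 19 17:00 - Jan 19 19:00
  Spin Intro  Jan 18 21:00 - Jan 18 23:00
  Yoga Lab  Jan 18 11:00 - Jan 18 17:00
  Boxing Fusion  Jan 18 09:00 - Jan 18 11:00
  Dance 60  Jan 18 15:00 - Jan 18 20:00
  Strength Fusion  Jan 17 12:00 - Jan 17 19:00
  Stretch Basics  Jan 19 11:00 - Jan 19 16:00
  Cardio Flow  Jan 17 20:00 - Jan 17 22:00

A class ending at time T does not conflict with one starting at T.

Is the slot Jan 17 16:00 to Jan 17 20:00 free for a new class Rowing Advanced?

Strength Fusion: starts Jan 17 12:00 before Rowing Advanced ends Jan 17 20:00, and ends Jan 17 19:00 after Rowing Advanced starts Jan 17 16:00 → overlap.
Cardio Flow: starts Jan 17 20:00 at or after Rowing Advanced ends Jan 17 20:00 → clear.
Boxing Fusion: starts Jan 18 09:00 at or after Rowing Advanced ends Jan 17 20:00 → clear.
Yoga Lab: starts Jan 18 11:00 at or after Rowing Advanced ends Jan 17 20:00 → clear.
Dance 60: starts Jan 18 15:00 at or after Rowing Advanced ends Jan 17 20:00 → clear.
Spin Intro: starts Jan 18 21:00 at or after Rowing Advanced ends Jan 17 20:00 → clear.
Stretch Basics: starts Jan 19 11:00 at or after Rowing Advanced ends Jan 17 20:00 → clear.
Strength 30: starts Jan 19 17:00 at or after Rowing Advanced ends Jan 17 20:00 → clear.
Rowing Advanced overlaps Strength Fusion.

No — it overlaps Strength Fusion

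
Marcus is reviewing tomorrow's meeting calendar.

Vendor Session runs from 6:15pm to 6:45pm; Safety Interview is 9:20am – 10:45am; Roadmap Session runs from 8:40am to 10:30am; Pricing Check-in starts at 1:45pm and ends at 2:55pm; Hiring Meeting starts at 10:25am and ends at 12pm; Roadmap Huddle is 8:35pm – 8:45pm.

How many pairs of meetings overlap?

3

Sorted by start: Roadmap Session, Safety Interview, Hiring Meeting, Pricing Check-in, Vendor Session, Roadmap Huddle.
Safety Interview starts before Roadmap Session ends → Roadmap Session and Safety Interview overlap.
Hiring Meeting starts before Roadmap Session ends → Roadmap Session and Hiring Meeting overlap.
Pricing Check-in starts after Roadmap Session ends, so Roadmap Session has no further overlaps.
Hiring Meeting starts before Safety Interview ends → Safety Interview and Hiring Meeting overlap.
Pricing Check-in starts after Safety Interview ends, so Safety Interview has no further overlaps.
Pricing Check-in starts after Hiring Meeting ends, so Hiring Meeting has no further overlaps.
Vendor Session starts after Pricing Check-in ends, so Pricing Check-in has no further overlaps.
Roadmap Huddle starts after Vendor Session ends.
Overlapping pairs: Hiring Meeting & Roadmap Session, Hiring Meeting & Safety Interview, Roadmap Session & Safety Interview — 3 in total.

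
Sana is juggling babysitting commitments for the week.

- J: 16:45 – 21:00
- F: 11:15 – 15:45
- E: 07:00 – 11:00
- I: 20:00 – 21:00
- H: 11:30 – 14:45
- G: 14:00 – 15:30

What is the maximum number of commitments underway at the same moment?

3

Sweep the timeline, counting +1 at each start and −1 at each end (ends before starts at a tie):
07:00 start E → 1
11:00 end E → 0
11:15 start F → 1
11:30 start H → 2
14:00 start G → 3
14:45 end H → 2
15:30 end G → 1
15:45 end F → 0
16:45 start J → 1
20:00 start I → 2
21:00 end I → 1
21:00 end J → 0
Peak is 3, at 14:00 (F, G, H).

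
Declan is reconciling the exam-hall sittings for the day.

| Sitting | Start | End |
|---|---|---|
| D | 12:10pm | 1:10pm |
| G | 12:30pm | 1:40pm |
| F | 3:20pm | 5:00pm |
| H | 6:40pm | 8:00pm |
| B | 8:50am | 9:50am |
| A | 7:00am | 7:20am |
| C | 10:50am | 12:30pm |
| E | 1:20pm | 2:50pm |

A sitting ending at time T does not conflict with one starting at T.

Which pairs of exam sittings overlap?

Sorted by start: A, B, C, D, G, E, F, H.
B starts after A ends, so A has no further overlaps.
C starts after B ends, so B has no further overlaps.
D starts before C ends → C and D overlap.
G starts exactly when C ends (back-to-back, no overlap), so C has no further overlaps.
G starts before D ends → D and G overlap.
E starts after D ends, so D has no further overlaps.
E starts before G ends → G and E overlap.
F starts after G ends, so G has no further overlaps.
F starts after E ends, so E has no further overlaps.
H starts after F ends.

C & D, D & G, E & G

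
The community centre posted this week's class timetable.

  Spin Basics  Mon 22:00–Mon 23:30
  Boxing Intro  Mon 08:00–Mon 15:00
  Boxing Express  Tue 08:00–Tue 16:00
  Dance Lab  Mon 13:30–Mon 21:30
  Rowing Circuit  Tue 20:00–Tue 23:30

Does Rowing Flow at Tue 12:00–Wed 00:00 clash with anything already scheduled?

Boxing Intro: ends Mon 15:00 at or before Rowing Flow starts Tue 12:00 → clear.
Dance Lab: ends Mon 21:30 at or before Rowing Flow starts Tue 12:00 → clear.
Spin Basics: ends Mon 23:30 at or before Rowing Flow starts Tue 12:00 → clear.
Boxing Express: starts Tue 08:00 before Rowing Flow ends Wed 00:00, and ends Tue 16:00 after Rowing Flow starts Tue 12:00 → overlap.
Rowing Circuit: starts Tue 20:00 before Rowing Flow ends Wed 00:00, and ends Tue 23:30 after Rowing Flow starts Tue 12:00 → overlap.
Rowing Flow overlaps Boxing Express, Rowing Circuit.

Yes — it overlaps Boxing Express, Rowing Circuit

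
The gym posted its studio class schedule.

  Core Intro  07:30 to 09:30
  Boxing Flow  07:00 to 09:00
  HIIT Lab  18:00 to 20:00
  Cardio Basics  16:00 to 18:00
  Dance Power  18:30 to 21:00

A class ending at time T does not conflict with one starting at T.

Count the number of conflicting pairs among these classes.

2

Check each pair: they overlap iff neither finishes before the other starts.
Sorted by start: Boxing Flow, Core Intro, Cardio Basics, HIIT Lab, Dance Power.
Core Intro starts before Boxing Flow ends → Boxing Flow and Core Intro overlap.
Cardio Basics starts after Boxing Flow ends, so nothing later overlaps Boxing Flow either.
Cardio Basics starts after Core Intro ends, so nothing later overlaps Core Intro either.
HIIT Lab starts exactly when Cardio Basics ends (back-to-back, no overlap), so nothing later overlaps Cardio Basics either.
Dance Power starts before HIIT Lab ends → HIIT Lab and Dance Power overlap.
Overlapping pairs: Boxing Flow & Core Intro, Dance Power & HIIT Lab — 2 in total.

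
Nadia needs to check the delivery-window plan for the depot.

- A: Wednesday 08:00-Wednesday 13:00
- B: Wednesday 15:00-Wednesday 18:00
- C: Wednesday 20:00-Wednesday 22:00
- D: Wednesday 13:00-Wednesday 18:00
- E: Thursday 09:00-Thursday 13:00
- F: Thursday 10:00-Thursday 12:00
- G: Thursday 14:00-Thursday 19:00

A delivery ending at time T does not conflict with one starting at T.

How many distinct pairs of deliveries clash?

Sorted by start: A, D, B, C, E, F, G.
D starts exactly when A ends (back-to-back, no overlap), so nothing later overlaps A either.
B starts before D ends → D and B overlap.
C starts after D ends, so nothing later overlaps D either.
C starts after B ends, so nothing later overlaps B either.
E starts after C ends, so nothing later overlaps C either.
F starts before E ends → E and F overlap.
G starts after E ends.
G starts after F ends.
Overlapping pairs: B & D, E & F — 2 in total.

2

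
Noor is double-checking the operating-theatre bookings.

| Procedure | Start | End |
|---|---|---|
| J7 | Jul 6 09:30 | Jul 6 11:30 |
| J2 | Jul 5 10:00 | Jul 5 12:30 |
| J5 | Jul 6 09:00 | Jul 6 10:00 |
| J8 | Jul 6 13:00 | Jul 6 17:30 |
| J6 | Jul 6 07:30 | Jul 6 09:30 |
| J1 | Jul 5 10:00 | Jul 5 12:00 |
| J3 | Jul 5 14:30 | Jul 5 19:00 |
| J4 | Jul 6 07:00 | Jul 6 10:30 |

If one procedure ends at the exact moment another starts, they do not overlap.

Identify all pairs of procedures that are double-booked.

Check each pair: they overlap iff neither finishes before the other starts.
Sorted by start: J1, J2, J3, J4, J6, J5, J7, J8.
J2 starts before J1 ends → J1 and J2 overlap.
J3 starts after J1 ends, so J1 has no further overlaps.
J3 starts after J2 ends, so J2 has no further overlaps.
J4 starts after J3 ends, so J3 has no further overlaps.
J6 starts before J4 ends → J4 and J6 overlap.
J5 starts before J4 ends → J4 and J5 overlap.
J7 starts before J4 ends → J4 and J7 overlap.
J8 starts after J4 ends.
J5 starts before J6 ends → J6 and J5 overlap.
J7 starts exactly when J6 ends (back-to-back, no overlap), so J6 has no further overlaps.
J7 starts before J5 ends → J5 and J7 overlap.
J8 starts after J5 ends.
J8 starts after J7 ends.

J1 & J2, J4 & J5, J4 & J6, J4 & J7, J5 & J6, J5 & J7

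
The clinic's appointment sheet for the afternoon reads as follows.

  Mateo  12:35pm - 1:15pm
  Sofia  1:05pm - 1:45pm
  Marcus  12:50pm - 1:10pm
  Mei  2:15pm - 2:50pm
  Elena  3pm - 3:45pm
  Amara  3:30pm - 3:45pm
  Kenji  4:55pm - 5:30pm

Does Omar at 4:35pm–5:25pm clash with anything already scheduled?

Mateo: ends 1:15pm at or before Omar starts 4:35pm → clear.
Marcus: ends 1:10pm at or before Omar starts 4:35pm → clear.
Sofia: ends 1:45pm at or before Omar starts 4:35pm → clear.
Mei: ends 2:50pm at or before Omar starts 4:35pm → clear.
Elena: ends 3:45pm at or before Omar starts 4:35pm → clear.
Amara: ends 3:45pm at or before Omar starts 4:35pm → clear.
Kenji: starts 4:55pm before Omar ends 5:25pm, and ends 5:30pm after Omar starts 4:35pm → overlap.
Omar overlaps Kenji.

Yes — it overlaps Kenji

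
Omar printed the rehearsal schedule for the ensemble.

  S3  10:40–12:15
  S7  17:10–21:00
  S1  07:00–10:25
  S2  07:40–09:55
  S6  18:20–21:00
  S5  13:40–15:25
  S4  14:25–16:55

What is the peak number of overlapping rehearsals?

2

Sweep the timeline, counting +1 at each start and −1 at each end (ends before starts at a tie):
07:00 start S1 → 1
07:40 start S2 → 2
09:55 end S2 → 1
10:25 end S1 → 0
10:40 start S3 → 1
12:15 end S3 → 0
13:40 start S5 → 1
14:25 start S4 → 2
15:25 end S5 → 1
16:55 end S4 → 0
17:10 start S7 → 1
18:20 start S6 → 2
21:00 end S6 → 1
21:00 end S7 → 0
Peak is 2, at 07:40 (S1, S2).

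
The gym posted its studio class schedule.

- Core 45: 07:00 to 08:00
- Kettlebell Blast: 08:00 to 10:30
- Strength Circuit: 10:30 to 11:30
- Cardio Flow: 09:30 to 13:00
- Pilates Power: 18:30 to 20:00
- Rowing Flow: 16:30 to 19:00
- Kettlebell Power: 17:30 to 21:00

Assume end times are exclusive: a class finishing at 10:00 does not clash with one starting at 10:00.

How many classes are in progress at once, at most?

Walk through starts and ends in time order (an end at T is processed before a start at T):
07:00 start Core 45 → 1
08:00 end Core 45 → 0
08:00 start Kettlebell Blast → 1
09:30 start Cardio Flow → 2
10:30 end Kettlebell Blast → 1
10:30 start Strength Circuit → 2
11:30 end Strength Circuit → 1
13:00 end Cardio Flow → 0
16:30 start Rowing Flow → 1
17:30 start Kettlebell Power → 2
18:30 start Pilates Power → 3
19:00 end Rowing Flow → 2
20:00 end Pilates Power → 1
21:00 end Kettlebell Power → 0
Peak is 3, at 18:30 (Kettlebell Power, Pilates Power, Rowing Flow).

3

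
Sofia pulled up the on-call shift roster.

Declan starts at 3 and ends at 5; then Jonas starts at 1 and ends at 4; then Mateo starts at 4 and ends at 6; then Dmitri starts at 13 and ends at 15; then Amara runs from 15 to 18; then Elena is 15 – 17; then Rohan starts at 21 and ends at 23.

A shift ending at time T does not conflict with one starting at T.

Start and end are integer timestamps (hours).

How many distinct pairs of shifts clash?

3

Sorted by start: Jonas, Declan, Mateo, Dmitri, Amara, Elena, Rohan.
Declan starts before Jonas ends → Jonas and Declan overlap.
Mateo starts exactly when Jonas ends (back-to-back, no overlap); Jonas is clear from here.
Mateo starts before Declan ends → Declan and Mateo overlap.
Dmitri starts after Declan ends; Declan is clear from here.
Dmitri starts after Mateo ends; Mateo is clear from here.
Amara starts exactly when Dmitri ends (back-to-back, no overlap); Dmitri is clear from here.
Elena starts before Amara ends → Amara and Elena overlap.
Rohan starts after Amara ends.
Rohan starts after Elena ends.
Overlapping pairs: Amara & Elena, Declan & Jonas, Declan & Mateo — 3 in total.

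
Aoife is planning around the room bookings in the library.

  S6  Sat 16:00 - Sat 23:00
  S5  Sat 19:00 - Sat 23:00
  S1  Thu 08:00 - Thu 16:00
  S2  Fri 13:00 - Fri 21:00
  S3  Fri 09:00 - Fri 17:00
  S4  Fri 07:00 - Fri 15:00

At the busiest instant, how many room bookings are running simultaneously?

3

Sweep the timeline, counting +1 at each start and −1 at each end (ends before starts at a tie):
Thu 08:00 start S1 → 1
Thu 16:00 end S1 → 0
Fri 07:00 start S4 → 1
Fri 09:00 start S3 → 2
Fri 13:00 start S2 → 3
Fri 15:00 end S4 → 2
Fri 17:00 end S3 → 1
Fri 21:00 end S2 → 0
Sat 16:00 start S6 → 1
Sat 19:00 start S5 → 2
Sat 23:00 end S5 → 1
Sat 23:00 end S6 → 0
Peak is 3, at Fri 13:00 (S2, S3, S4).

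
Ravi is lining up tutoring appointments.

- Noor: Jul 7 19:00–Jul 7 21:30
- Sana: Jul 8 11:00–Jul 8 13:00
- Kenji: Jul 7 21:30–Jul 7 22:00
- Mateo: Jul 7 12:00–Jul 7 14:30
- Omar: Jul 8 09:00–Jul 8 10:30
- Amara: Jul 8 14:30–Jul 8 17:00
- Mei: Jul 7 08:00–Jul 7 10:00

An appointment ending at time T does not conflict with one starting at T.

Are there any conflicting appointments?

Sorted by start: Mei, Mateo, Noor, Kenji, Omar, Sana, Amara.
Mateo starts after Mei ends, so nothing later overlaps Mei either.
Noor starts after Mateo ends, so nothing later overlaps Mateo either.
Kenji starts exactly when Noor ends (back-to-back, no overlap), so nothing later overlaps Noor either.
Omar starts after Kenji ends, so nothing later overlaps Kenji either.
Sana starts after Omar ends, so nothing later overlaps Omar either.
Amara starts after Sana ends.
Every pair is clear; the schedule has no overlaps.

No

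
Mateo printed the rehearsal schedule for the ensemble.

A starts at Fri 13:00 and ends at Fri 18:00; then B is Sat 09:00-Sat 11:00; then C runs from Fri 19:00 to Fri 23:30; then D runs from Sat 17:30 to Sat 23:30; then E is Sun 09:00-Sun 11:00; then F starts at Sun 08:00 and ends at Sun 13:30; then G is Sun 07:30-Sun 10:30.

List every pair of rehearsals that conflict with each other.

Sorted by start: A, C, B, D, G, F, E.
C starts after A ends, so A has no further overlaps.
B starts after C ends, so C has no further overlaps.
D starts after B ends, so B has no further overlaps.
G starts after D ends, so D has no further overlaps.
F starts before G ends → G and F overlap.
E starts before G ends → G and E overlap.
E starts before F ends → F and E overlap.

E & F, E & G, F & G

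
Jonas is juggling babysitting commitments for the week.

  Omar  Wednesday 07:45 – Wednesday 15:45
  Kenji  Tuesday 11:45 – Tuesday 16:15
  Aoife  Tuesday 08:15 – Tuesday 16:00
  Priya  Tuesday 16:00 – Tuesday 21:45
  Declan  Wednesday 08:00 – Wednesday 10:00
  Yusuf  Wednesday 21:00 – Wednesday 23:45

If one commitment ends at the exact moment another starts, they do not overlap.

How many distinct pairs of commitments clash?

3

Check each pair: they overlap iff neither finishes before the other starts.
Sorted by start: Aoife, Kenji, Priya, Omar, Declan, Yusuf.
Kenji starts before Aoife ends → Aoife and Kenji overlap.
Priya starts exactly when Aoife ends (back-to-back, no overlap); Aoife is clear from here.
Priya starts before Kenji ends → Kenji and Priya overlap.
Omar starts after Kenji ends; Kenji is clear from here.
Omar starts after Priya ends; Priya is clear from here.
Declan starts before Omar ends → Omar and Declan overlap.
Yusuf starts after Omar ends.
Yusuf starts after Declan ends.
Overlapping pairs: Aoife & Kenji, Declan & Omar, Kenji & Priya — 3 in total.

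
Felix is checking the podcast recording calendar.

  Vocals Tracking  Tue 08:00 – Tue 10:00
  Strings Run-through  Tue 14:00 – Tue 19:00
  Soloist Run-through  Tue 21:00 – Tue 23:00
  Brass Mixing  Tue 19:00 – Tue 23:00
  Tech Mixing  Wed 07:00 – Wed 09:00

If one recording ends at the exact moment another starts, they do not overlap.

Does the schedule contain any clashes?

Yes

Sorted by start: Vocals Tracking, Strings Run-through, Brass Mixing, Soloist Run-through, Tech Mixing.
Strings Run-through starts after Vocals Tracking ends; Vocals Tracking is clear from here.
Brass Mixing starts exactly when Strings Run-through ends (back-to-back, no overlap); Strings Run-through is clear from here.
Soloist Run-through starts before Brass Mixing ends → Brass Mixing and Soloist Run-through overlap.
That's a conflict, so the schedule is not conflict-free.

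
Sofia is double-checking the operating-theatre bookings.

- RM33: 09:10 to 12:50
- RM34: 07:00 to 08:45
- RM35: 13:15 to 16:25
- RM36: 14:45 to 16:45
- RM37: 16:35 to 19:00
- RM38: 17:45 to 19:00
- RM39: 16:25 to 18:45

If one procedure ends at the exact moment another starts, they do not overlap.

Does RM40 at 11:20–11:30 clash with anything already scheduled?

Yes — it overlaps RM33

RM34: ends 08:45 at or before RM40 starts 11:20 → clear.
RM33: starts 09:10 before RM40 ends 11:30, and ends 12:50 after RM40 starts 11:20 → overlap.
RM35: starts 13:15 at or after RM40 ends 11:30 → clear.
RM36: starts 14:45 at or after RM40 ends 11:30 → clear.
RM39: starts 16:25 at or after RM40 ends 11:30 → clear.
RM37: starts 16:35 at or after RM40 ends 11:30 → clear.
RM38: starts 17:45 at or after RM40 ends 11:30 → clear.
RM40 overlaps RM33.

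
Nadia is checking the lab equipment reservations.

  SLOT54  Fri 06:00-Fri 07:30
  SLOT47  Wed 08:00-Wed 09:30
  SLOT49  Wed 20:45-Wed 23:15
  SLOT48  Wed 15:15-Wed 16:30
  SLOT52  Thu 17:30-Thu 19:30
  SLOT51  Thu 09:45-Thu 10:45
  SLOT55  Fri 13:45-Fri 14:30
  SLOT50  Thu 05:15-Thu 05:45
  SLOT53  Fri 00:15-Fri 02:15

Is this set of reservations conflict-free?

Check each pair: they overlap iff neither finishes before the other starts.
Sorted by start: SLOT47, SLOT48, SLOT49, SLOT50, SLOT51, SLOT52, SLOT53, SLOT54, SLOT55.
SLOT48 starts after SLOT47 ends — done with SLOT47.
SLOT49 starts after SLOT48 ends — done with SLOT48.
SLOT50 starts after SLOT49 ends — done with SLOT49.
SLOT51 starts after SLOT50 ends — done with SLOT50.
SLOT52 starts after SLOT51 ends — done with SLOT51.
SLOT53 starts after SLOT52 ends — done with SLOT52.
SLOT54 starts after SLOT53 ends — done with SLOT53.
SLOT55 starts after SLOT54 ends.
Every pair is clear; the schedule has no overlaps.

Yes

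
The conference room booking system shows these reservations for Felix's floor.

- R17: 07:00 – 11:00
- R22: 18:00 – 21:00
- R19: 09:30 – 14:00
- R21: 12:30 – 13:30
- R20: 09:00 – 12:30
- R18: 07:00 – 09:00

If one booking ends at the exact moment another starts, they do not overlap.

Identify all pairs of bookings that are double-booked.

Two intervals overlap when each starts before the other ends.
Sorted by start: R17, R18, R20, R19, R21, R22.
R18 starts before R17 ends → R17 and R18 overlap.
R20 starts before R17 ends → R17 and R20 overlap.
R19 starts before R17 ends → R17 and R19 overlap.
R21 starts after R17 ends, so R17 has no further overlaps.
R20 starts exactly when R18 ends (back-to-back, no overlap), so R18 has no further overlaps.
R19 starts before R20 ends → R20 and R19 overlap.
R21 starts exactly when R20 ends (back-to-back, no overlap), so R20 has no further overlaps.
R21 starts before R19 ends → R19 and R21 overlap.
R22 starts after R19 ends.
R22 starts after R21 ends.

R17 & R18, R17 & R19, R17 & R20, R19 & R20, R19 & R21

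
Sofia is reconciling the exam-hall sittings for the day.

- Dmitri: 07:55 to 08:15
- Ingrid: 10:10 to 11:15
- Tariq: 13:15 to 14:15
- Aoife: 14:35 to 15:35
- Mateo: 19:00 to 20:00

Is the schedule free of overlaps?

Sorted by start: Dmitri, Ingrid, Tariq, Aoife, Mateo.
Ingrid starts after Dmitri ends, so nothing later overlaps Dmitri either.
Tariq starts after Ingrid ends, so nothing later overlaps Ingrid either.
Aoife starts after Tariq ends, so nothing later overlaps Tariq either.
Mateo starts after Aoife ends.
Every pair is clear; the schedule has no overlaps.

Yes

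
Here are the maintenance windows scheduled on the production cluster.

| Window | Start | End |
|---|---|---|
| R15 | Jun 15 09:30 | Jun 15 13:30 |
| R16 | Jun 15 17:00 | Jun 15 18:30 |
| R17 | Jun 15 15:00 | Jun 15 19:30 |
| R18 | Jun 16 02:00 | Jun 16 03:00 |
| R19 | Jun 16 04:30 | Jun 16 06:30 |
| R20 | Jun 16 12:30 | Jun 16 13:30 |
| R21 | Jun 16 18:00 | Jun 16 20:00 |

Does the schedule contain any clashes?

Yes

Check each pair: they overlap iff neither finishes before the other starts.
Sorted by start: R15, R17, R16, R18, R19, R20, R21.
R17 starts after R15 ends — done with R15.
R16 starts before R17 ends → R17 and R16 overlap.
That's a conflict, so the schedule is not conflict-free.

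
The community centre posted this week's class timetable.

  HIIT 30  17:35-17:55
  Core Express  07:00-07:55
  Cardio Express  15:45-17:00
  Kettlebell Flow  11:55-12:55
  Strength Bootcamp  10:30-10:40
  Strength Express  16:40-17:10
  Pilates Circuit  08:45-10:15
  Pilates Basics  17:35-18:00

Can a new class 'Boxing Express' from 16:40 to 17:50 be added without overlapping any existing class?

Core Express: ends 07:55 at or before Boxing Express starts 16:40 → clear.
Pilates Circuit: ends 10:15 at or before Boxing Express starts 16:40 → clear.
Strength Bootcamp: ends 10:40 at or before Boxing Express starts 16:40 → clear.
Kettlebell Flow: ends 12:55 at or before Boxing Express starts 16:40 → clear.
Cardio Express: starts 15:45 before Boxing Express ends 17:50, and ends 17:00 after Boxing Express starts 16:40 → overlap.
Strength Express: starts 16:40 before Boxing Express ends 17:50, and ends 17:10 after Boxing Express starts 16:40 → overlap.
Pilates Basics: starts 17:35 before Boxing Express ends 17:50, and ends 18:00 after Boxing Express starts 16:40 → overlap.
HIIT 30: starts 17:35 before Boxing Express ends 17:50, and ends 17:55 after Boxing Express starts 16:40 → overlap.
Boxing Express overlaps Cardio Express, Strength Express, Pilates Basics, HIIT 30.

No — it overlaps Cardio Express, HIIT 30, Pilates Basics, Strength Express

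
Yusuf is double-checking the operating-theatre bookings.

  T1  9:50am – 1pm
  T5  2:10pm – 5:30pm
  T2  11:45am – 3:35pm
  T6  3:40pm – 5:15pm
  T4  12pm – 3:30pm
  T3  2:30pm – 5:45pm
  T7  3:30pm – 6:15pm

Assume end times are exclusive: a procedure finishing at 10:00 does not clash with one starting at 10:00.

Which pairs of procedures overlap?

Two intervals overlap when each starts before the other ends.
Sorted by start: T1, T2, T4, T5, T3, T7, T6.
T2 starts before T1 ends → T1 and T2 overlap.
T4 starts before T1 ends → T1 and T4 overlap.
T5 starts after T1 ends — done with T1.
T4 starts before T2 ends → T2 and T4 overlap.
T5 starts before T2 ends → T2 and T5 overlap.
T3 starts before T2 ends → T2 and T3 overlap.
T7 starts before T2 ends → T2 and T7 overlap.
T6 starts after T2 ends.
T5 starts before T4 ends → T4 and T5 overlap.
T3 starts before T4 ends → T4 and T3 overlap.
T7 starts exactly when T4 ends (back-to-back, no overlap) — done with T4.
T3 starts before T5 ends → T5 and T3 overlap.
T7 starts before T5 ends → T5 and T7 overlap.
T6 starts before T5 ends → T5 and T6 overlap.
T7 starts before T3 ends → T3 and T7 overlap.
T6 starts before T3 ends → T3 and T6 overlap.
T6 starts before T7 ends → T7 and T6 overlap.

T1 & T2, T1 & T4, T2 & T3, T2 & T4, T2 & T5, T2 & T7, T3 & T4, T3 & T5, T3 & T6, T3 & T7, T4 & T5, T5 & T6, T5 & T7, T6 & T7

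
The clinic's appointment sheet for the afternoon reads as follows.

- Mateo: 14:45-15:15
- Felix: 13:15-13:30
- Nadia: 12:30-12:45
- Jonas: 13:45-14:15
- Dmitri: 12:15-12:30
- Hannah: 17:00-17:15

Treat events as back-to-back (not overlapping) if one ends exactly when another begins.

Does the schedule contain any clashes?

Check each pair: they overlap iff neither finishes before the other starts.
Sorted by start: Dmitri, Nadia, Felix, Jonas, Mateo, Hannah.
Nadia starts exactly when Dmitri ends (back-to-back, no overlap), so Dmitri has no further overlaps.
Felix starts after Nadia ends, so Nadia has no further overlaps.
Jonas starts after Felix ends, so Felix has no further overlaps.
Mateo starts after Jonas ends, so Jonas has no further overlaps.
Hannah starts after Mateo ends.
Every pair is clear; the schedule has no overlaps.

No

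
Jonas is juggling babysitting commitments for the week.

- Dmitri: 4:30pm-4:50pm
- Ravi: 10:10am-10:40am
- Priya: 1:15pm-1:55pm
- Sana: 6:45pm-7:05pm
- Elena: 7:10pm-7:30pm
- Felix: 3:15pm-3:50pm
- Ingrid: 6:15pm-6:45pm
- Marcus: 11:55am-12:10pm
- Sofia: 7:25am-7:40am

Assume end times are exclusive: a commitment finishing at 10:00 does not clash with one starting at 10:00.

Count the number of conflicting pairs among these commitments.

0

Sorted by start: Sofia, Ravi, Marcus, Priya, Felix, Dmitri, Ingrid, Sana, Elena.
Ravi starts after Sofia ends, so Sofia has no further overlaps.
Marcus starts after Ravi ends, so Ravi has no further overlaps.
Priya starts after Marcus ends, so Marcus has no further overlaps.
Felix starts after Priya ends, so Priya has no further overlaps.
Dmitri starts after Felix ends, so Felix has no further overlaps.
Ingrid starts after Dmitri ends, so Dmitri has no further overlaps.
Sana starts exactly when Ingrid ends (back-to-back, no overlap), so Ingrid has no further overlaps.
Elena starts after Sana ends.
No pair overlaps.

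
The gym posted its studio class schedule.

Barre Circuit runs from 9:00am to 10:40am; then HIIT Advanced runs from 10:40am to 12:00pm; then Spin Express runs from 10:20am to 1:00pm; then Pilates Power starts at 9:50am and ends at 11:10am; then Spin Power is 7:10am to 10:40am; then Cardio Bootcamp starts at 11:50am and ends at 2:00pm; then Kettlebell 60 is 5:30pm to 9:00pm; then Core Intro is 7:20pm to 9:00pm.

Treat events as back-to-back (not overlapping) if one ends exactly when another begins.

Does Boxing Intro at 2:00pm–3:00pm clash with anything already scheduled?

No — it doesn't clash with anything

Spin Power: ends 10:40am at or before Boxing Intro starts 2:00pm → clear.
Barre Circuit: ends 10:40am at or before Boxing Intro starts 2:00pm → clear.
Pilates Power: ends 11:10am at or before Boxing Intro starts 2:00pm → clear.
Spin Express: ends 1:00pm at or before Boxing Intro starts 2:00pm → clear.
HIIT Advanced: ends 12:00pm at or before Boxing Intro starts 2:00pm → clear.
Cardio Bootcamp: ends 2:00pm at or before Boxing Intro starts 2:00pm → clear.
Kettlebell 60: starts 5:30pm at or after Boxing Intro ends 3:00pm → clear.
Core Intro: starts 7:20pm at or after Boxing Intro ends 3:00pm → clear.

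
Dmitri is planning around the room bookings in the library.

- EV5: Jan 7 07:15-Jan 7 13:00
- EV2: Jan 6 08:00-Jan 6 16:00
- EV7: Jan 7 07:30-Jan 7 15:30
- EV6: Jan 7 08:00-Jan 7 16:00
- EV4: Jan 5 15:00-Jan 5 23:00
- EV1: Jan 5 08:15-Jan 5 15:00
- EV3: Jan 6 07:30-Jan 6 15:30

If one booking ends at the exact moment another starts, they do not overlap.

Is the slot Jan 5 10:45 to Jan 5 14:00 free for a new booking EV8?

No — it overlaps EV1

EV1: starts Jan 5 08:15 before EV8 ends Jan 5 14:00, and ends Jan 5 15:00 after EV8 starts Jan 5 10:45 → overlap.
EV4: starts Jan 5 15:00 at or after EV8 ends Jan 5 14:00 → clear.
EV3: starts Jan 6 07:30 at or after EV8 ends Jan 5 14:00 → clear.
EV2: starts Jan 6 08:00 at or after EV8 ends Jan 5 14:00 → clear.
EV5: starts Jan 7 07:15 at or after EV8 ends Jan 5 14:00 → clear.
EV7: starts Jan 7 07:30 at or after EV8 ends Jan 5 14:00 → clear.
EV6: starts Jan 7 08:00 at or after EV8 ends Jan 5 14:00 → clear.
EV8 overlaps EV1.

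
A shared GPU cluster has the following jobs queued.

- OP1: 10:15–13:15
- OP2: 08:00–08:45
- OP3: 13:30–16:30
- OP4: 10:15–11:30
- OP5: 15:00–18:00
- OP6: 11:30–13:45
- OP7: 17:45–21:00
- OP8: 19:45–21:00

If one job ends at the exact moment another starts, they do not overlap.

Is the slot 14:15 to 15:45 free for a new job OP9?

OP2: ends 08:45 at or before OP9 starts 14:15 → clear.
OP1: ends 13:15 at or before OP9 starts 14:15 → clear.
OP4: ends 11:30 at or before OP9 starts 14:15 → clear.
OP6: ends 13:45 at or before OP9 starts 14:15 → clear.
OP3: starts 13:30 before OP9 ends 15:45, and ends 16:30 after OP9 starts 14:15 → overlap.
OP5: starts 15:00 before OP9 ends 15:45, and ends 18:00 after OP9 starts 14:15 → overlap.
OP7: starts 17:45 at or after OP9 ends 15:45 → clear.
OP8: starts 19:45 at or after OP9 ends 15:45 → clear.
OP9 overlaps OP3, OP5.

No — it overlaps OP3, OP5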